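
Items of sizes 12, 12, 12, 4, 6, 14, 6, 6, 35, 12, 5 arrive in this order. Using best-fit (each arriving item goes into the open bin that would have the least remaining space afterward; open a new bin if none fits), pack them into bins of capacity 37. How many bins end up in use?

  12 → bin 1 (new)  [load 12/37]
  12 → bin 1  [load 24/37]
  12 → bin 1  [load 36/37]
  4 → bin 2 (new)  [load 4/37]
  6 → bin 2  [load 10/37]
  14 → bin 2  [load 24/37]
  6 → bin 2  [load 30/37]
  6 → bin 2  [load 36/37]
  35 → bin 3 (new)  [load 35/37]
  12 → bin 4 (new)  [load 12/37]
  5 → bin 4  [load 17/37]
4 bins opened.

4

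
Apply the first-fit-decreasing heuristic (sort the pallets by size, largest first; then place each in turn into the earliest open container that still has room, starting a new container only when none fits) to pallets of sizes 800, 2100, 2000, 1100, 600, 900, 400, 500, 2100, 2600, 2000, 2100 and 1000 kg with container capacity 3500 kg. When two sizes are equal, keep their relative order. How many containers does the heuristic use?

Sorted descending: 2600, 2100, 2100, 2100, 2000, 2000, 1100, 1000, 900, 800, 600, 500, 400.
  2600 → container 1 (new)  [load 2600/3500]
  2100 → container 2 (new)  [load 2100/3500]
  2100 → container 3 (new)  [load 2100/3500]
  2100 → container 4 (new)  [load 2100/3500]
  2000 → container 5 (new)  [load 2000/3500]
  2000 → container 6 (new)  [load 2000/3500]
  1100 → container 2  [load 3200/3500]
  1000 → container 3  [load 3100/3500]
  900 → container 1  [load 3500/3500]
  800 → container 4  [load 2900/3500]
  600 → container 4  [load 3500/3500]
  500 → container 5  [load 2500/3500]
  400 → container 3  [load 3500/3500]
6 containers opened.

6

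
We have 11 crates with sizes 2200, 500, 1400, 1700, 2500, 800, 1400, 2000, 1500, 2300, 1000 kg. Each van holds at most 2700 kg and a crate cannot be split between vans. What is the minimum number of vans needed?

Total = 2500 + 2300 + 2200 + 2000 + 1700 + 1500 + 1400 + 1400 + 1000 + 800 + 500 = 17300 kg.
Lower bound: ⌈17300/2700⌉ = 7 vans.
Also, 8 crates each exceed 1350 kg, and no two of those can share a van, so at least 8 vans are needed.
A packing using 8 vans:
  van 1: 2500 = 2500
  van 2: 2300 = 2300
  van 3: 2200 + 500 = 2700
  van 4: 2000 = 2000
  van 5: 1700 + 1000 = 2700
  van 6: 1500 + 800 = 2300
  van 7: 1400 = 1400
  van 8: 1400 = 1400
This matches the lower bound, so 8 is optimal.

8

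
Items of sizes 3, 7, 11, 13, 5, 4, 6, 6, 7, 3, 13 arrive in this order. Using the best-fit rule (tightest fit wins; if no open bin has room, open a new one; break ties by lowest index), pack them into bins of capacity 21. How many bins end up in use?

4

  3 → bin 1 (new)  [load 3/21]
  7 → bin 1  [load 10/21]
  11 → bin 1  [load 21/21]
  13 → bin 2 (new)  [load 13/21]
  5 → bin 2  [load 18/21]
  4 → bin 3 (new)  [load 4/21]
  6 → bin 3  [load 10/21]
  6 → bin 3  [load 16/21]
  7 → bin 4 (new)  [load 7/21]
  3 → bin 2  [load 21/21]
  13 → bin 4  [load 20/21]
4 bins opened.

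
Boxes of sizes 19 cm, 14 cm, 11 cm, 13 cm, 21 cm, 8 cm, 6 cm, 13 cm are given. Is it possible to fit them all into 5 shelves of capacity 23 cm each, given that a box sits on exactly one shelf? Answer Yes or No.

No

Total = 105 cm; ⌈105/23⌉ = 5.
The bound of 5 does not rule out 5, but exhaustive search shows no assignment into 5 shelves of capacity 23 cm exists — the minimum is 6.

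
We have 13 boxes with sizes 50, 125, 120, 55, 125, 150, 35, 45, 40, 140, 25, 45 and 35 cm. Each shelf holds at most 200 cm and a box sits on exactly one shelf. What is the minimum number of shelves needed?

5

Total = 150 + 140 + 125 + 125 + 120 + 55 + 50 + 45 + 45 + 40 + 35 + 35 + 25 = 990 cm.
Lower bound: ⌈990/200⌉ = 5 shelves.
A packing using 5 shelves:
  shelf 1: 150 + 50 = 200
  shelf 2: 140 + 55 = 195
  shelf 3: 125 + 45 + 25 = 195
  shelf 4: 125 + 40 + 35 = 200
  shelf 5: 120 + 45 + 35 = 200
This matches the lower bound, so 5 is optimal.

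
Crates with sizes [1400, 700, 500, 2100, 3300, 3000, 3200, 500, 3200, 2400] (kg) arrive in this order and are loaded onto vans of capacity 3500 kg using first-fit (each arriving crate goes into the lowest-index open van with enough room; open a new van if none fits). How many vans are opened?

  1400 → van 1 (new)  [load 1400/3500]
  700 → van 1  [load 2100/3500]
  500 → van 1  [load 2600/3500]
  2100 → van 2 (new)  [load 2100/3500]
  3300 → van 3 (new)  [load 3300/3500]
  3000 → van 4 (new)  [load 3000/3500]
  3200 → van 5 (new)  [load 3200/3500]
  500 → van 1  [load 3100/3500]
  3200 → van 6 (new)  [load 3200/3500]
  2400 → van 7 (new)  [load 2400/3500]
7 vans opened.

7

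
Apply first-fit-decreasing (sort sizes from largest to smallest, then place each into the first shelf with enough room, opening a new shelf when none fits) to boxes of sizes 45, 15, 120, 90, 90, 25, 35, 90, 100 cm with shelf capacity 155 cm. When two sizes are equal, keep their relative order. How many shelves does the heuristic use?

Sorted descending: 120, 100, 90, 90, 90, 45, 35, 25, 15.
  120 → shelf 1 (new)  [load 120/155]
  100 → shelf 2 (new)  [load 100/155]
  90 → shelf 3 (new)  [load 90/155]
  90 → shelf 4 (new)  [load 90/155]
  90 → shelf 5 (new)  [load 90/155]
  45 → shelf 2  [load 145/155]
  35 → shelf 1  [load 155/155]
  25 → shelf 3  [load 115/155]
  15 → shelf 3  [load 130/155]
5 shelves opened.

5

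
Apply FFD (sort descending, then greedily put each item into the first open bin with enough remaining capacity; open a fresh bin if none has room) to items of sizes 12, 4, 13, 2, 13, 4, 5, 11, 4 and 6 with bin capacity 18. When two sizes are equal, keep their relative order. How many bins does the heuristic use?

Sorted descending: 13, 13, 12, 11, 6, 5, 4, 4, 4, 2.
  13 → bin 1 (new)  [load 13/18]
  13 → bin 2 (new)  [load 13/18]
  12 → bin 3 (new)  [load 12/18]
  11 → bin 4 (new)  [load 11/18]
  6 → bin 3  [load 18/18]
  5 → bin 1  [load 18/18]
  4 → bin 2  [load 17/18]
  4 → bin 4  [load 15/18]
  4 → bin 5 (new)  [load 4/18]
  2 → bin 4  [load 17/18]
5 bins opened.

5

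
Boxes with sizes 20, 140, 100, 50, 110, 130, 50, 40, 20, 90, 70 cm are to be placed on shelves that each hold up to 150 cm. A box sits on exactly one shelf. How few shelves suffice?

6

Total = 140 + 130 + 110 + 100 + 90 + 70 + 50 + 50 + 40 + 20 + 20 = 820 cm.
Lower bound: ⌈820/150⌉ = 6 shelves.
A packing using 6 shelves:
  shelf 1: 140 = 140
  shelf 2: 130 + 20 = 150
  shelf 3: 110 + 40 = 150
  shelf 4: 100 + 50 = 150
  shelf 5: 90 + 50 = 140
  shelf 6: 70 + 20 = 90
This matches the lower bound, so 6 is optimal.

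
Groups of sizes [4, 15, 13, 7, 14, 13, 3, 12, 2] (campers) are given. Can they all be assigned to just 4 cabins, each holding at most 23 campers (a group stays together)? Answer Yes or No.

Total = 83 campers; ⌈83/23⌉ = 4.
5 groups each exceed half the capacity and cannot share a cabin, forcing at least 5 cabins.
At least 5 cabins are required, but only 4 are allowed.

No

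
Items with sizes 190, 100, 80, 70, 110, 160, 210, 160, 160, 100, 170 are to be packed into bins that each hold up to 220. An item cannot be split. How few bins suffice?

9

Total = 210 + 190 + 170 + 160 + 160 + 160 + 110 + 100 + 100 + 80 + 70 = 1510.
Lower bound: ⌈1510/220⌉ = 7 bins.
A packing using 9 bins:
  bin 1: 210 = 210
  bin 2: 190 = 190
  bin 3: 170 = 170
  bin 4: 160 = 160
  bin 5: 160 = 160
  bin 6: 160 = 160
  bin 7: 110 + 100 = 210
  bin 8: 100 + 80 = 180
  bin 9: 70 = 70
No arrangement into 8 bins stays within capacity, so 9 is optimal.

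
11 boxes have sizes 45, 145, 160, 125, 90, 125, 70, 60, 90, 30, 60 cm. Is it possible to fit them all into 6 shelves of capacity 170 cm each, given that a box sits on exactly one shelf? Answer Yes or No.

Total = 1000 cm; ⌈1000/170⌉ = 6.
The bound of 6 does not rule out 6, but exhaustive search shows no assignment into 6 shelves of capacity 170 cm exists — the minimum is 7.

No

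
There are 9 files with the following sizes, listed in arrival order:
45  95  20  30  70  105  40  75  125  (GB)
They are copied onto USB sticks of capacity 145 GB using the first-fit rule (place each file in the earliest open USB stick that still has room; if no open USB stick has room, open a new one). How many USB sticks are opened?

  45 → USB stick 1 (new)  [load 45/145]
  95 → USB stick 1  [load 140/145]
  20 → USB stick 2 (new)  [load 20/145]
  30 → USB stick 2  [load 50/145]
  70 → USB stick 2  [load 120/145]
  105 → USB stick 3 (new)  [load 105/145]
  40 → USB stick 3  [load 145/145]
  75 → USB stick 4 (new)  [load 75/145]
  125 → USB stick 5 (new)  [load 125/145]
5 USB sticks opened.

5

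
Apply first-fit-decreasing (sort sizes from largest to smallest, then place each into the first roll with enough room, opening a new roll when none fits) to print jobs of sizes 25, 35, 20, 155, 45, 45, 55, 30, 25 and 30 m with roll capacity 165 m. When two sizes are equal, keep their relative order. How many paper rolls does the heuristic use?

3

Sorted descending: 155, 55, 45, 45, 35, 30, 30, 25, 25, 20.
  155 → roll 1 (new)  [load 155/165]
  55 → roll 2 (new)  [load 55/165]
  45 → roll 2  [load 100/165]
  45 → roll 2  [load 145/165]
  35 → roll 3 (new)  [load 35/165]
  30 → roll 3  [load 65/165]
  30 → roll 3  [load 95/165]
  25 → roll 3  [load 120/165]
  25 → roll 3  [load 145/165]
  20 → roll 2  [load 165/165]
3 paper rolls opened.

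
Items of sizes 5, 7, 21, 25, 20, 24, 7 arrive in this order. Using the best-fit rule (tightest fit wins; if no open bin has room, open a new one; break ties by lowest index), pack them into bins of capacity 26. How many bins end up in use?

5

  5 → bin 1 (new)  [load 5/26]
  7 → bin 1  [load 12/26]
  21 → bin 2 (new)  [load 21/26]
  25 → bin 3 (new)  [load 25/26]
  20 → bin 4 (new)  [load 20/26]
  24 → bin 5 (new)  [load 24/26]
  7 → bin 1  [load 19/26]
5 bins opened.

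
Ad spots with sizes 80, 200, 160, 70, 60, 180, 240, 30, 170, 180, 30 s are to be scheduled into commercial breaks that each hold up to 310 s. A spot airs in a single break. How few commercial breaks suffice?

6

Total = 240 + 200 + 180 + 180 + 170 + 160 + 80 + 70 + 60 + 30 + 30 = 1400 s.
Lower bound: ⌈1400/310⌉ = 5 commercial breaks.
Also, 6 ad spots each exceed 155 s, and no two of those can share a break, so at least 6 commercial breaks are needed.
A packing using 6 commercial breaks:
  break 1: 240 + 70 = 310
  break 2: 200 + 80 + 30 = 310
  break 3: 180 + 60 + 30 = 270
  break 4: 180 = 180
  break 5: 170 = 170
  break 6: 160 = 160
This matches the lower bound, so 6 is optimal.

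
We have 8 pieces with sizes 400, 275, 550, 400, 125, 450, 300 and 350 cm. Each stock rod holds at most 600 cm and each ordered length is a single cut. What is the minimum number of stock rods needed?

6

Total = 550 + 450 + 400 + 400 + 350 + 300 + 275 + 125 = 2850 cm.
Lower bound: ⌈2850/600⌉ = 5 stock rods.
A packing using 6 stock rods:
  stock rod 1: 550 = 550
  stock rod 2: 450 + 125 = 575
  stock rod 3: 400 = 400
  stock rod 4: 400 = 400
  stock rod 5: 350 = 350
  stock rod 6: 300 + 275 = 575
No arrangement into 5 stock rods stays within capacity, so 6 is optimal.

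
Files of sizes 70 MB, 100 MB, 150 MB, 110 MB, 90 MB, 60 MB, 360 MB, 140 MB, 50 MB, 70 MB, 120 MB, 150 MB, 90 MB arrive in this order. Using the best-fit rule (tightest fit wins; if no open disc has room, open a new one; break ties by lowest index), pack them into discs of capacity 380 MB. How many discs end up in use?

5

  70 → disc 1 (new)  [load 70/380]
  100 → disc 1  [load 170/380]
  150 → disc 1  [load 320/380]
  110 → disc 2 (new)  [load 110/380]
  90 → disc 2  [load 200/380]
  60 → disc 1  [load 380/380]
  360 → disc 3 (new)  [load 360/380]
  140 → disc 2  [load 340/380]
  50 → disc 4 (new)  [load 50/380]
  70 → disc 4  [load 120/380]
  120 → disc 4  [load 240/380]
  150 → disc 5 (new)  [load 150/380]
  90 → disc 4  [load 330/380]
5 discs opened.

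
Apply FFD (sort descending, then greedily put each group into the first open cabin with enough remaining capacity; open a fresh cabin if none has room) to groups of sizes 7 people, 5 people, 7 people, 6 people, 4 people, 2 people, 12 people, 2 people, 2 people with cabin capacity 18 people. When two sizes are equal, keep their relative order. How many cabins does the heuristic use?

3

Sorted descending: 12, 7, 7, 6, 5, 4, 2, 2, 2.
  12 → cabin 1 (new)  [load 12/18]
  7 → cabin 2 (new)  [load 7/18]
  7 → cabin 2  [load 14/18]
  6 → cabin 1  [load 18/18]
  5 → cabin 3 (new)  [load 5/18]
  4 → cabin 2  [load 18/18]
  2 → cabin 3  [load 7/18]
  2 → cabin 3  [load 9/18]
  2 → cabin 3  [load 11/18]
3 cabins opened.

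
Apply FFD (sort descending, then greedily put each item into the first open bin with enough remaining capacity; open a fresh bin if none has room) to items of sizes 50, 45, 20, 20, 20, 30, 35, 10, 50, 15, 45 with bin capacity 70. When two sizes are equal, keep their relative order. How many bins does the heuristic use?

5

Sorted descending: 50, 50, 45, 45, 35, 30, 20, 20, 20, 15, 10.
  50 → bin 1 (new)  [load 50/70]
  50 → bin 2 (new)  [load 50/70]
  45 → bin 3 (new)  [load 45/70]
  45 → bin 4 (new)  [load 45/70]
  35 → bin 5 (new)  [load 35/70]
  30 → bin 5  [load 65/70]
  20 → bin 1  [load 70/70]
  20 → bin 2  [load 70/70]
  20 → bin 3  [load 65/70]
  15 → bin 4  [load 60/70]
  10 → bin 4  [load 70/70]
5 bins opened.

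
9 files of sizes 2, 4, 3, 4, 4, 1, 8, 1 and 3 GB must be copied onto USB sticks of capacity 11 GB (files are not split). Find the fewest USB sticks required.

3

Total = 8 + 4 + 4 + 4 + 3 + 3 + 2 + 1 + 1 = 30 GB.
Lower bound: ⌈30/11⌉ = 3 USB sticks.
A packing using 3 USB sticks:
  USB stick 1: 8 + 3 = 11
  USB stick 2: 4 + 4 + 3 = 11
  USB stick 3: 4 + 2 + 1 + 1 = 8
This matches the lower bound, so 3 is optimal.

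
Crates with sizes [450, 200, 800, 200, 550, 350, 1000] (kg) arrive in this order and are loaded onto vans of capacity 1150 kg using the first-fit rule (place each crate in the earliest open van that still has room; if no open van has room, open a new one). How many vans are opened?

  450 → van 1 (new)  [load 450/1150]
  200 → van 1  [load 650/1150]
  800 → van 2 (new)  [load 800/1150]
  200 → van 1  [load 850/1150]
  550 → van 3 (new)  [load 550/1150]
  350 → van 2  [load 1150/1150]
  1000 → van 4 (new)  [load 1000/1150]
4 vans opened.

4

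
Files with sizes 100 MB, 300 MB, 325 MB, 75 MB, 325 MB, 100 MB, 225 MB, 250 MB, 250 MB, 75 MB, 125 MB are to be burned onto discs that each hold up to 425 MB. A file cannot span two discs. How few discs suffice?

6

Total = 325 + 325 + 300 + 250 + 250 + 225 + 125 + 100 + 100 + 75 + 75 = 2150 MB.
Lower bound: ⌈2150/425⌉ = 6 discs.
A packing using 6 discs:
  disc 1: 325 + 100 = 425
  disc 2: 325 + 100 = 425
  disc 3: 300 + 125 = 425
  disc 4: 250 + 75 + 75 = 400
  disc 5: 250 = 250
  disc 6: 225 = 225
This matches the lower bound, so 6 is optimal.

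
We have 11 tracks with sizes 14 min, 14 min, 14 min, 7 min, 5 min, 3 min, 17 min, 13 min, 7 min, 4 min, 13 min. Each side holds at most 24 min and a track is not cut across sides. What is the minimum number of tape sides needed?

Total = 17 + 14 + 14 + 14 + 13 + 13 + 7 + 7 + 5 + 4 + 3 = 111 min.
Lower bound: ⌈111/24⌉ = 5 tape sides.
Also, 6 tracks each exceed 12 min, and no two of those can share a side, so at least 6 tape sides are needed.
A packing using 6 tape sides:
  side 1: 17 + 7 = 24
  side 2: 14 + 7 + 3 = 24
  side 3: 14 + 5 + 4 = 23
  side 4: 14 = 14
  side 5: 13 = 13
  side 6: 13 = 13
This matches the lower bound, so 6 is optimal.

6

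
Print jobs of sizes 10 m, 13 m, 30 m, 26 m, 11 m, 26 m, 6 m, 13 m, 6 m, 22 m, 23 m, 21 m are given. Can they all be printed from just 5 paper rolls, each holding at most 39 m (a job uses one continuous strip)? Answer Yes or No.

No

Total = 207 m; ⌈207/39⌉ = 6.
At least 6 paper rolls are required, but only 5 are allowed.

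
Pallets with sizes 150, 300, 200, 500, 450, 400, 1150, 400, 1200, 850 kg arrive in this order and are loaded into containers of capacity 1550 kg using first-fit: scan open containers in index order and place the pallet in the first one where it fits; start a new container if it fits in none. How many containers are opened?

  150 → container 1 (new)  [load 150/1550]
  300 → container 1  [load 450/1550]
  200 → container 1  [load 650/1550]
  500 → container 1  [load 1150/1550]
  450 → container 2 (new)  [load 450/1550]
  400 → container 1  [load 1550/1550]
  1150 → container 3 (new)  [load 1150/1550]
  400 → container 2  [load 850/1550]
  1200 → container 4 (new)  [load 1200/1550]
  850 → container 5 (new)  [load 850/1550]
5 containers opened.

5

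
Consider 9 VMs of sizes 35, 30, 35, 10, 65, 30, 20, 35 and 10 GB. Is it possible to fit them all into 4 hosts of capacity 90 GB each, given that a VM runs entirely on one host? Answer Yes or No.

A valid assignment using 4 hosts:
  host 1: 65 + 20 = 85
  host 2: 35 + 35 + 10 + 10 = 90
  host 3: 35 + 30 = 65
  host 4: 30 = 30
Every load is within 90 GB, so 4 hosts suffice.

Yes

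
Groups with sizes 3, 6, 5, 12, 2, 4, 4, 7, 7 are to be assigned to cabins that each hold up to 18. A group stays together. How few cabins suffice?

3

Total = 12 + 7 + 7 + 6 + 5 + 4 + 4 + 3 + 2 = 50.
Lower bound: ⌈50/18⌉ = 3 cabins.
A packing using 3 cabins:
  cabin 1: 12 + 6 = 18
  cabin 2: 7 + 7 + 4 = 18
  cabin 3: 5 + 4 + 3 + 2 = 14
This matches the lower bound, so 3 is optimal.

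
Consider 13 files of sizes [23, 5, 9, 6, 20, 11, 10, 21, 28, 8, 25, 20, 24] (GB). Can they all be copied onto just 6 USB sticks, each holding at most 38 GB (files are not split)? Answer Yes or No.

No

Total = 210 GB; ⌈210/38⌉ = 6.
7 files each exceed half the capacity and cannot share a USB stick, forcing at least 7 USB sticks.
At least 7 USB sticks are required, but only 6 are allowed.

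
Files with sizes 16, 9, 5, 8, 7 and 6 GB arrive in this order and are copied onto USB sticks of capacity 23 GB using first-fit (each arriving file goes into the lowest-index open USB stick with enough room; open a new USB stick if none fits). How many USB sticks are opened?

3

  16 → USB stick 1 (new)  [load 16/23]
  9 → USB stick 2 (new)  [load 9/23]
  5 → USB stick 1  [load 21/23]
  8 → USB stick 2  [load 17/23]
  7 → USB stick 3 (new)  [load 7/23]
  6 → USB stick 2  [load 23/23]
3 USB sticks opened.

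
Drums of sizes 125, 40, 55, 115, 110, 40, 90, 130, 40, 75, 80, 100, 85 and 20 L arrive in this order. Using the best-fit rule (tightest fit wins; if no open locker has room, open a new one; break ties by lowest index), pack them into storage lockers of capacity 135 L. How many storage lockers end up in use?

  125 → locker 1 (new)  [load 125/135]
  40 → locker 2 (new)  [load 40/135]
  55 → locker 2  [load 95/135]
  115 → locker 3 (new)  [load 115/135]
  110 → locker 4 (new)  [load 110/135]
  40 → locker 2  [load 135/135]
  90 → locker 5 (new)  [load 90/135]
  130 → locker 6 (new)  [load 130/135]
  40 → locker 5  [load 130/135]
  75 → locker 7 (new)  [load 75/135]
  80 → locker 8 (new)  [load 80/135]
  100 → locker 9 (new)  [load 100/135]
  85 → locker 10 (new)  [load 85/135]
  20 → locker 3  [load 135/135]
10 storage lockers opened.

10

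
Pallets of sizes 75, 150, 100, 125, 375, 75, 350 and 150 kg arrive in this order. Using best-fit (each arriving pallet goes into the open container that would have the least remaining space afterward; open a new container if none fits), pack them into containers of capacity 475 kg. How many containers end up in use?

4

  75 → container 1 (new)  [load 75/475]
  150 → container 1  [load 225/475]
  100 → container 1  [load 325/475]
  125 → container 1  [load 450/475]
  375 → container 2 (new)  [load 375/475]
  75 → container 2  [load 450/475]
  350 → container 3 (new)  [load 350/475]
  150 → container 4 (new)  [load 150/475]
4 containers opened.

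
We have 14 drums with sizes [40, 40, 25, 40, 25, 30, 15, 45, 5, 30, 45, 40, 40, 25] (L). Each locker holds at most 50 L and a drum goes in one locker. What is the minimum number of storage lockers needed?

Total = 45 + 45 + 40 + 40 + 40 + 40 + 40 + 30 + 30 + 25 + 25 + 25 + 15 + 5 = 445 L.
Lower bound: ⌈445/50⌉ = 9 storage lockers.
A packing using 11 storage lockers:
  locker 1: 45 + 5 = 50
  locker 2: 45 = 45
  locker 3: 40 = 40
  locker 4: 40 = 40
  locker 5: 40 = 40
  locker 6: 40 = 40
  locker 7: 40 = 40
  locker 8: 30 + 15 = 45
  locker 9: 30 = 30
  locker 10: 25 + 25 = 50
  locker 11: 25 = 25
No arrangement into 10 storage lockers stays within capacity, so 11 is optimal.

11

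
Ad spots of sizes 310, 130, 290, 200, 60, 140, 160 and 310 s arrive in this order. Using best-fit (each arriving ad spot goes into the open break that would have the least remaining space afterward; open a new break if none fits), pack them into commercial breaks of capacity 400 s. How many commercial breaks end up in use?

  310 → break 1 (new)  [load 310/400]
  130 → break 2 (new)  [load 130/400]
  290 → break 3 (new)  [load 290/400]
  200 → break 2  [load 330/400]
  60 → break 2  [load 390/400]
  140 → break 4 (new)  [load 140/400]
  160 → break 4  [load 300/400]
  310 → break 5 (new)  [load 310/400]
5 commercial breaks opened.

5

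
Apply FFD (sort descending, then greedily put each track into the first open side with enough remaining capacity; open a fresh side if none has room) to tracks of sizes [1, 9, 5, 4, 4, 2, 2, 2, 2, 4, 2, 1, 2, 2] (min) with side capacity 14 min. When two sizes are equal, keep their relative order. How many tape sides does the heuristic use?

3

Sorted descending: 9, 5, 4, 4, 4, 2, 2, 2, 2, 2, 2, 2, 1, 1.
  9 → side 1 (new)  [load 9/14]
  5 → side 1  [load 14/14]
  4 → side 2 (new)  [load 4/14]
  4 → side 2  [load 8/14]
  4 → side 2  [load 12/14]
  2 → side 2  [load 14/14]
  2 → side 3 (new)  [load 2/14]
  2 → side 3  [load 4/14]
  2 → side 3  [load 6/14]
  2 → side 3  [load 8/14]
  2 → side 3  [load 10/14]
  2 → side 3  [load 12/14]
  1 → side 3  [load 13/14]
  1 → side 3  [load 14/14]
3 tape sides opened.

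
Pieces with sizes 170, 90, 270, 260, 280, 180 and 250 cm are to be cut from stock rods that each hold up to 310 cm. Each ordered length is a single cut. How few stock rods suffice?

Total = 280 + 270 + 260 + 250 + 180 + 170 + 90 = 1500 cm.
Lower bound: ⌈1500/310⌉ = 5 stock rods.
Also, 6 pieces each exceed 155 cm, and no two of those can share a stock rod, so at least 6 stock rods are needed.
A packing using 6 stock rods:
  stock rod 1: 280 = 280
  stock rod 2: 270 = 270
  stock rod 3: 260 = 260
  stock rod 4: 250 = 250
  stock rod 5: 180 + 90 = 270
  stock rod 6: 170 = 170
This matches the lower bound, so 6 is optimal.

6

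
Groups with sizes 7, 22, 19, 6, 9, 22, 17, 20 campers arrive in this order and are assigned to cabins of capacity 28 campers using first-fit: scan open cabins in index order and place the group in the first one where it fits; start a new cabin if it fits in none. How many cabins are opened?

5

  7 → cabin 1 (new)  [load 7/28]
  22 → cabin 2 (new)  [load 22/28]
  19 → cabin 1  [load 26/28]
  6 → cabin 2  [load 28/28]
  9 → cabin 3 (new)  [load 9/28]
  22 → cabin 4 (new)  [load 22/28]
  17 → cabin 3  [load 26/28]
  20 → cabin 5 (new)  [load 20/28]
5 cabins opened.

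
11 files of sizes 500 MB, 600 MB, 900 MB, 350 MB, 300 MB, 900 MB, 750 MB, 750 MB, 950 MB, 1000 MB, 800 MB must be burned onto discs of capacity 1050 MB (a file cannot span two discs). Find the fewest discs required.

9

Total = 1000 + 950 + 900 + 900 + 800 + 750 + 750 + 600 + 500 + 350 + 300 = 7800 MB.
Lower bound: ⌈7800/1050⌉ = 8 discs.
A packing using 9 discs:
  disc 1: 1000 = 1000
  disc 2: 950 = 950
  disc 3: 900 = 900
  disc 4: 900 = 900
  disc 5: 800 = 800
  disc 6: 750 + 300 = 1050
  disc 7: 750 = 750
  disc 8: 600 + 350 = 950
  disc 9: 500 = 500
No arrangement into 8 discs stays within capacity, so 9 is optimal.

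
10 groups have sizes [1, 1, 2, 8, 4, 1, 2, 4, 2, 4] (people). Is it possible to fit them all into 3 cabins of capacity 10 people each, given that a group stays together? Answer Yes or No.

Yes

A valid assignment using 3 cabins:
  cabin 1: 8 + 2 = 10
  cabin 2: 4 + 4 + 2 = 10
  cabin 3: 4 + 2 + 1 + 1 + 1 = 9
Every load is within 10 people, so 3 cabins suffice.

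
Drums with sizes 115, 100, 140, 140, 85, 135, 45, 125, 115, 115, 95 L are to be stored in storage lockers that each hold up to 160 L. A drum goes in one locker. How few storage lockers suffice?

Total = 140 + 140 + 135 + 125 + 115 + 115 + 115 + 100 + 95 + 85 + 45 = 1210 L.
Lower bound: ⌈1210/160⌉ = 8 storage lockers.
Also, 10 drums each exceed 80 L, and no two of those can share a locker, so at least 10 storage lockers are needed.
A packing using 10 storage lockers:
  locker 1: 140 = 140
  locker 2: 140 = 140
  locker 3: 135 = 135
  locker 4: 125 = 125
  locker 5: 115 + 45 = 160
  locker 6: 115 = 115
  locker 7: 115 = 115
  locker 8: 100 = 100
  locker 9: 95 = 95
  locker 10: 85 = 85
This matches the lower bound, so 10 is optimal.

10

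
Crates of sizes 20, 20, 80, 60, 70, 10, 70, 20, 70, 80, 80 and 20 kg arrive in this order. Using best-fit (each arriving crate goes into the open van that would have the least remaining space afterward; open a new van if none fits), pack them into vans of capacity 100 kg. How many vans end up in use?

7

  20 → van 1 (new)  [load 20/100]
  20 → van 1  [load 40/100]
  80 → van 2 (new)  [load 80/100]
  60 → van 1  [load 100/100]
  70 → van 3 (new)  [load 70/100]
  10 → van 2  [load 90/100]
  70 → van 4 (new)  [load 70/100]
  20 → van 3  [load 90/100]
  70 → van 5 (new)  [load 70/100]
  80 → van 6 (new)  [load 80/100]
  80 → van 7 (new)  [load 80/100]
  20 → van 6  [load 100/100]
7 vans opened.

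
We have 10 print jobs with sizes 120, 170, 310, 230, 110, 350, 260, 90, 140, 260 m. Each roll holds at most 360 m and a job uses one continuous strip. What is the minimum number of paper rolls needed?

7

Total = 350 + 310 + 260 + 260 + 230 + 170 + 140 + 120 + 110 + 90 = 2040 m.
Lower bound: ⌈2040/360⌉ = 6 paper rolls.
A packing using 7 paper rolls:
  roll 1: 350 = 350
  roll 2: 310 = 310
  roll 3: 260 + 90 = 350
  roll 4: 260 = 260
  roll 5: 230 + 120 = 350
  roll 6: 170 + 140 = 310
  roll 7: 110 = 110
No arrangement into 6 paper rolls stays within capacity, so 7 is optimal.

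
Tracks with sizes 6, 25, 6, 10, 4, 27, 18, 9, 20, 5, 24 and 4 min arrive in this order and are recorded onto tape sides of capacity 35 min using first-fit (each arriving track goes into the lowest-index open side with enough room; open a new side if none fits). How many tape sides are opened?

  6 → side 1 (new)  [load 6/35]
  25 → side 1  [load 31/35]
  6 → side 2 (new)  [load 6/35]
  10 → side 2  [load 16/35]
  4 → side 1  [load 35/35]
  27 → side 3 (new)  [load 27/35]
  18 → side 2  [load 34/35]
  9 → side 4 (new)  [load 9/35]
  20 → side 4  [load 29/35]
  5 → side 3  [load 32/35]
  24 → side 5 (new)  [load 24/35]
  4 → side 4  [load 33/35]
5 tape sides opened.

5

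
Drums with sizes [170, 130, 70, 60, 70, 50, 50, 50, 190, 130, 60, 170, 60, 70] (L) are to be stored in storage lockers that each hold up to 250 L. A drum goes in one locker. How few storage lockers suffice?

Total = 190 + 170 + 170 + 130 + 130 + 70 + 70 + 70 + 60 + 60 + 60 + 50 + 50 + 50 = 1330 L.
Lower bound: ⌈1330/250⌉ = 6 storage lockers.
A packing using 6 storage lockers:
  locker 1: 190 + 60 = 250
  locker 2: 170 + 70 = 240
  locker 3: 170 + 70 = 240
  locker 4: 130 + 70 + 50 = 250
  locker 5: 130 + 60 + 60 = 250
  locker 6: 50 + 50 = 100
This matches the lower bound, so 6 is optimal.

6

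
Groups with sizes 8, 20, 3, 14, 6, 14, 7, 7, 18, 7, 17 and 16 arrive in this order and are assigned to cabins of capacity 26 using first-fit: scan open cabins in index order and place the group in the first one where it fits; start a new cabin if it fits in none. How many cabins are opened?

6

  8 → cabin 1 (new)  [load 8/26]
  20 → cabin 2 (new)  [load 20/26]
  3 → cabin 1  [load 11/26]
  14 → cabin 1  [load 25/26]
  6 → cabin 2  [load 26/26]
  14 → cabin 3 (new)  [load 14/26]
  7 → cabin 3  [load 21/26]
  7 → cabin 4 (new)  [load 7/26]
  18 → cabin 4  [load 25/26]
  7 → cabin 5 (new)  [load 7/26]
  17 → cabin 5  [load 24/26]
  16 → cabin 6 (new)  [load 16/26]
6 cabins opened.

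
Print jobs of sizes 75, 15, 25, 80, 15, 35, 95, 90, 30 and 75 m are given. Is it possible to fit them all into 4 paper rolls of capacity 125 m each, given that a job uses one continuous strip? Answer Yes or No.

No

Total = 535 m; ⌈535/125⌉ = 5.
At least 5 paper rolls are required, but only 4 are allowed.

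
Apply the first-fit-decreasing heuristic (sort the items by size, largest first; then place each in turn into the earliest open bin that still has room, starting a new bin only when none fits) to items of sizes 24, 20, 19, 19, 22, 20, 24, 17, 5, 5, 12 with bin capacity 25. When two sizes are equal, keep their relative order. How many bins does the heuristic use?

Sorted descending: 24, 24, 22, 20, 20, 19, 19, 17, 12, 5, 5.
  24 → bin 1 (new)  [load 24/25]
  24 → bin 2 (new)  [load 24/25]
  22 → bin 3 (new)  [load 22/25]
  20 → bin 4 (new)  [load 20/25]
  20 → bin 5 (new)  [load 20/25]
  19 → bin 6 (new)  [load 19/25]
  19 → bin 7 (new)  [load 19/25]
  17 → bin 8 (new)  [load 17/25]
  12 → bin 9 (new)  [load 12/25]
  5 → bin 4  [load 25/25]
  5 → bin 5  [load 25/25]
9 bins opened.

9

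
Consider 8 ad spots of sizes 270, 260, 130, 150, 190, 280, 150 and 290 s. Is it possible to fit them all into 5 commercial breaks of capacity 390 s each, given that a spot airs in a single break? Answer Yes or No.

Total = 1720 s; ⌈1720/390⌉ = 5.
The bound of 5 does not rule out 5, but exhaustive search shows no assignment into 5 commercial breaks of capacity 390 s exists — the minimum is 6.

No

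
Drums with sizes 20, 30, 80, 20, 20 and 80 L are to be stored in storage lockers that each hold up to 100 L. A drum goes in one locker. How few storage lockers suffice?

3

Total = 80 + 80 + 30 + 20 + 20 + 20 = 250 L.
Lower bound: ⌈250/100⌉ = 3 storage lockers.
A packing using 3 storage lockers:
  locker 1: 80 + 20 = 100
  locker 2: 80 + 20 = 100
  locker 3: 30 + 20 = 50
This matches the lower bound, so 3 is optimal.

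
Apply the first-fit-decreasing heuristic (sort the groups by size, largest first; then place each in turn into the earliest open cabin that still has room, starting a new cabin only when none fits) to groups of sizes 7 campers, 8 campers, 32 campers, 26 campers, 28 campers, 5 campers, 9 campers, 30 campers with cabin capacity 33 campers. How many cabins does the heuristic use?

Sorted descending: 32, 30, 28, 26, 9, 8, 7, 5.
  32 → cabin 1 (new)  [load 32/33]
  30 → cabin 2 (new)  [load 30/33]
  28 → cabin 3 (new)  [load 28/33]
  26 → cabin 4 (new)  [load 26/33]
  9 → cabin 5 (new)  [load 9/33]
  8 → cabin 5  [load 17/33]
  7 → cabin 4  [load 33/33]
  5 → cabin 3  [load 33/33]
5 cabins opened.

5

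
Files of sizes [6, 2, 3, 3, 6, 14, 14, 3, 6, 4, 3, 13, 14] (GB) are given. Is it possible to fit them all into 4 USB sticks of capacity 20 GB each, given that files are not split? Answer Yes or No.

Total = 91 GB; ⌈91/20⌉ = 5.
At least 5 USB sticks are required, but only 4 are allowed.

No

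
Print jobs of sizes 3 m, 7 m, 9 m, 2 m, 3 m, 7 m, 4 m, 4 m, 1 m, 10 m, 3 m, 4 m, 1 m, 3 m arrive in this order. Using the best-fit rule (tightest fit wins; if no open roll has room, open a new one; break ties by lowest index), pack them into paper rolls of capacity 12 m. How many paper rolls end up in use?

6

  3 → roll 1 (new)  [load 3/12]
  7 → roll 1  [load 10/12]
  9 → roll 2 (new)  [load 9/12]
  2 → roll 1  [load 12/12]
  3 → roll 2  [load 12/12]
  7 → roll 3 (new)  [load 7/12]
  4 → roll 3  [load 11/12]
  4 → roll 4 (new)  [load 4/12]
  1 → roll 3  [load 12/12]
  10 → roll 5 (new)  [load 10/12]
  3 → roll 4  [load 7/12]
  4 → roll 4  [load 11/12]
  1 → roll 4  [load 12/12]
  3 → roll 6 (new)  [load 3/12]
6 paper rolls opened.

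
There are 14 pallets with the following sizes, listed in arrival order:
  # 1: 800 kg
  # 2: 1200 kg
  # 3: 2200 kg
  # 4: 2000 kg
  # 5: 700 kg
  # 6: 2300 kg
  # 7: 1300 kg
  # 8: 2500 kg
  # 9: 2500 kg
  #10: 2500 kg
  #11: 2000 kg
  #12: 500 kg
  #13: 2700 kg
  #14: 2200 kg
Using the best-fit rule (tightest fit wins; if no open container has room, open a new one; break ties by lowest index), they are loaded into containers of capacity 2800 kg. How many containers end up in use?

  800 → container 1 (new)  [load 800/2800]
  1200 → container 1  [load 2000/2800]
  2200 → container 2 (new)  [load 2200/2800]
  2000 → container 3 (new)  [load 2000/2800]
  700 → container 1  [load 2700/2800]
  2300 → container 4 (new)  [load 2300/2800]
  1300 → container 5 (new)  [load 1300/2800]
  2500 → container 6 (new)  [load 2500/2800]
  2500 → container 7 (new)  [load 2500/2800]
  2500 → container 8 (new)  [load 2500/2800]
  2000 → container 9 (new)  [load 2000/2800]
  500 → container 4  [load 2800/2800]
  2700 → container 10 (new)  [load 2700/2800]
  2200 → container 11 (new)  [load 2200/2800]
11 containers opened.

11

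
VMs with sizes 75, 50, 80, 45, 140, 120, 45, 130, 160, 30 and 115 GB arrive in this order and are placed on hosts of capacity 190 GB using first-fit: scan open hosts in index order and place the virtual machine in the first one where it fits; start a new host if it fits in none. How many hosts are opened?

7

  75 → host 1 (new)  [load 75/190]
  50 → host 1  [load 125/190]
  80 → host 2 (new)  [load 80/190]
  45 → host 1  [load 170/190]
  140 → host 3 (new)  [load 140/190]
  120 → host 4 (new)  [load 120/190]
  45 → host 2  [load 125/190]
  130 → host 5 (new)  [load 130/190]
  160 → host 6 (new)  [load 160/190]
  30 → host 2  [load 155/190]
  115 → host 7 (new)  [load 115/190]
7 hosts opened.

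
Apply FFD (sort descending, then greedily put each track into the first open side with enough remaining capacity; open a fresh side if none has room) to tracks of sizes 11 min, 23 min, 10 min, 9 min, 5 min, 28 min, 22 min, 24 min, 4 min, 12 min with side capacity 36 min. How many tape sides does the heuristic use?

Sorted descending: 28, 24, 23, 22, 12, 11, 10, 9, 5, 4.
  28 → side 1 (new)  [load 28/36]
  24 → side 2 (new)  [load 24/36]
  23 → side 3 (new)  [load 23/36]
  22 → side 4 (new)  [load 22/36]
  12 → side 2  [load 36/36]
  11 → side 3  [load 34/36]
  10 → side 4  [load 32/36]
  9 → side 5 (new)  [load 9/36]
  5 → side 1  [load 33/36]
  4 → side 4  [load 36/36]
5 tape sides opened.

5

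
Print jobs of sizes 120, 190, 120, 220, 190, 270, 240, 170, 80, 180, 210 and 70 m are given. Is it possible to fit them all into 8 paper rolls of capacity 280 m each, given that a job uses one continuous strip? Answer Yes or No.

Total = 2060 m; ⌈2060/280⌉ = 8.
The bound of 8 does not rule out 8, but exhaustive search shows no assignment into 8 paper rolls of capacity 280 m exists — the minimum is 9.

No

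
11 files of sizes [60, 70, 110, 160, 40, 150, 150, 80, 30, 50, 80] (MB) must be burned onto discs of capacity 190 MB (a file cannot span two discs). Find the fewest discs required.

6

Total = 160 + 150 + 150 + 110 + 80 + 80 + 70 + 60 + 50 + 40 + 30 = 980 MB.
Lower bound: ⌈980/190⌉ = 6 discs.
A packing using 6 discs:
  disc 1: 160 + 30 = 190
  disc 2: 150 + 40 = 190
  disc 3: 150 = 150
  disc 4: 110 + 80 = 190
  disc 5: 80 + 70 = 150
  disc 6: 60 + 50 = 110
This matches the lower bound, so 6 is optimal.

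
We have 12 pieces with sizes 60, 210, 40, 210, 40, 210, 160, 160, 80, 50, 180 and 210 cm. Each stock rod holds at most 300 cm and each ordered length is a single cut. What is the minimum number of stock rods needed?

Total = 210 + 210 + 210 + 210 + 180 + 160 + 160 + 80 + 60 + 50 + 40 + 40 = 1610 cm.
Lower bound: ⌈1610/300⌉ = 6 stock rods.
Also, 7 pieces each exceed 150 cm, and no two of those can share a stock rod, so at least 7 stock rods are needed.
A packing using 7 stock rods:
  stock rod 1: 210 + 80 = 290
  stock rod 2: 210 + 60 = 270
  stock rod 3: 210 + 50 + 40 = 300
  stock rod 4: 210 + 40 = 250
  stock rod 5: 180 = 180
  stock rod 6: 160 = 160
  stock rod 7: 160 = 160
This matches the lower bound, so 7 is optimal.

7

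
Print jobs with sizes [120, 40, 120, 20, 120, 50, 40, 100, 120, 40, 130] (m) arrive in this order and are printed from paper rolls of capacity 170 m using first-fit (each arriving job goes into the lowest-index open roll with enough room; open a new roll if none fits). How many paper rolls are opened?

6

  120 → roll 1 (new)  [load 120/170]
  40 → roll 1  [load 160/170]
  120 → roll 2 (new)  [load 120/170]
  20 → roll 2  [load 140/170]
  120 → roll 3 (new)  [load 120/170]
  50 → roll 3  [load 170/170]
  40 → roll 4 (new)  [load 40/170]
  100 → roll 4  [load 140/170]
  120 → roll 5 (new)  [load 120/170]
  40 → roll 5  [load 160/170]
  130 → roll 6 (new)  [load 130/170]
6 paper rolls opened.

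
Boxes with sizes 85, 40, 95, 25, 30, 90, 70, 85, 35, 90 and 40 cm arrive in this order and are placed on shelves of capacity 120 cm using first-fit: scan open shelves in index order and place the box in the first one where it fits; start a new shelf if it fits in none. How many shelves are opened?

7

  85 → shelf 1 (new)  [load 85/120]
  40 → shelf 2 (new)  [load 40/120]
  95 → shelf 3 (new)  [load 95/120]
  25 → shelf 1  [load 110/120]
  30 → shelf 2  [load 70/120]
  90 → shelf 4 (new)  [load 90/120]
  70 → shelf 5 (new)  [load 70/120]
  85 → shelf 6 (new)  [load 85/120]
  35 → shelf 2  [load 105/120]
  90 → shelf 7 (new)  [load 90/120]
  40 → shelf 5  [load 110/120]
7 shelves opened.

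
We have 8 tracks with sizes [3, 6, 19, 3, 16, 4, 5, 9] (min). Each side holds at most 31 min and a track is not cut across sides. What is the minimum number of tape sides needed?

3

Total = 19 + 16 + 9 + 6 + 5 + 4 + 3 + 3 = 65 min.
Lower bound: ⌈65/31⌉ = 3 tape sides.
A packing using 3 tape sides:
  side 1: 19 + 9 + 3 = 31
  side 2: 16 + 6 + 5 + 4 = 31
  side 3: 3 = 3
This matches the lower bound, so 3 is optimal.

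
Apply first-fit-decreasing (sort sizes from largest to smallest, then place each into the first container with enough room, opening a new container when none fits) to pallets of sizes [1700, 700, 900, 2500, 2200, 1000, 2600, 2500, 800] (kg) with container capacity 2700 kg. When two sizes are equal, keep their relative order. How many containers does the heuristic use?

Sorted descending: 2600, 2500, 2500, 2200, 1700, 1000, 900, 800, 700.
  2600 → container 1 (new)  [load 2600/2700]
  2500 → container 2 (new)  [load 2500/2700]
  2500 → container 3 (new)  [load 2500/2700]
  2200 → container 4 (new)  [load 2200/2700]
  1700 → container 5 (new)  [load 1700/2700]
  1000 → container 5  [load 2700/2700]
  900 → container 6 (new)  [load 900/2700]
  800 → container 6  [load 1700/2700]
  700 → container 6  [load 2400/2700]
6 containers opened.

6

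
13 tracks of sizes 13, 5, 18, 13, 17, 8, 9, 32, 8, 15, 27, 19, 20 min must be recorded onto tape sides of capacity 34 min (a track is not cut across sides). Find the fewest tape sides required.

7

Total = 32 + 27 + 20 + 19 + 18 + 17 + 15 + 13 + 13 + 9 + 8 + 8 + 5 = 204 min.
Lower bound: ⌈204/34⌉ = 6 tape sides.
A packing using 7 tape sides:
  side 1: 32 = 32
  side 2: 27 + 5 = 32
  side 3: 20 + 13 = 33
  side 4: 19 + 15 = 34
  side 5: 18 + 13 = 31
  side 6: 17 + 9 + 8 = 34
  side 7: 8 = 8
No arrangement into 6 tape sides stays within capacity, so 7 is optimal.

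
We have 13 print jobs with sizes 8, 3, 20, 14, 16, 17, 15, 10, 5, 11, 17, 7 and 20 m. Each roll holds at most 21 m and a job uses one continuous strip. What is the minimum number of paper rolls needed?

9

Total = 20 + 20 + 17 + 17 + 16 + 15 + 14 + 11 + 10 + 8 + 7 + 5 + 3 = 163 m.
Lower bound: ⌈163/21⌉ = 8 paper rolls.
A packing using 9 paper rolls:
  roll 1: 20 = 20
  roll 2: 20 = 20
  roll 3: 17 + 3 = 20
  roll 4: 17 = 17
  roll 5: 16 + 5 = 21
  roll 6: 15 = 15
  roll 7: 14 + 7 = 21
  roll 8: 11 + 10 = 21
  roll 9: 8 = 8
No arrangement into 8 paper rolls stays within capacity, so 9 is optimal.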